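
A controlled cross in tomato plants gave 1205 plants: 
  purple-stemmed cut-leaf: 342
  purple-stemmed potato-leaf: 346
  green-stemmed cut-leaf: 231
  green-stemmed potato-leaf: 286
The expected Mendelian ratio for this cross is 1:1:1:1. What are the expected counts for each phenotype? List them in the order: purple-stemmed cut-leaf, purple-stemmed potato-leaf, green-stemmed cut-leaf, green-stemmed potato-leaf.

301.25, 301.25, 301.25, 301.25

The 1:1:1:1 ratio has 4 parts, so with N = 1205 the expected counts are:
  purple-stemmed cut-leaf: 1205 × 1/4 = 301.25
  purple-stemmed potato-leaf: 1205 × 1/4 = 301.25
  green-stemmed cut-leaf: 1205 × 1/4 = 301.25
  green-stemmed potato-leaf: 1205 × 1/4 = 301.25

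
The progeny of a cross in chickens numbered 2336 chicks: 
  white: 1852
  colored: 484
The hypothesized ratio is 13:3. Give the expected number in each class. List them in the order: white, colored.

1898, 438

Expected counts for N = 2336 under a 13:3 ratio (total parts = 16):
  white: 2336 × 13/16 = 1898
  colored: 2336 × 3/16 = 438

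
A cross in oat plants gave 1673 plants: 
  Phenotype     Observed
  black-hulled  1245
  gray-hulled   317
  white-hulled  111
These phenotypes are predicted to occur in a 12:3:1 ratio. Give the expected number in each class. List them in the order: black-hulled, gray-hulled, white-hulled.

Expected counts for N = 1673 under a 12:3:1 ratio (total parts = 16):
  black-hulled: 1673 × 12/16 = 1254.75
  gray-hulled: 1673 × 3/16 = 313.6875
  white-hulled: 1673 × 1/16 = 104.5625

1254.75, 313.6875, 104.5625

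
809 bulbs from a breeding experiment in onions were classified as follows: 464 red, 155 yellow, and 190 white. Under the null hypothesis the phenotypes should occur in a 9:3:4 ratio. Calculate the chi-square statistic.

Expected counts for N = 809 under a 9:3:4 ratio (total parts = 16):
  red: 809 × 9/16 = 455.0625
  yellow: 809 × 3/16 = 151.6875
  white: 809 × 4/16 = 202.25
χ² = Σ (O − E)² / E
  red: (464 − 455.0625)² / 455.0625 = 0.1755
  yellow: (155 − 151.6875)² / 151.6875 = 0.0723
  white: (190 − 202.25)² / 202.25 = 0.7420
χ² = 0.1755 + 0.0723 + 0.7420 = 0.9898 ≈ 0.990

0.990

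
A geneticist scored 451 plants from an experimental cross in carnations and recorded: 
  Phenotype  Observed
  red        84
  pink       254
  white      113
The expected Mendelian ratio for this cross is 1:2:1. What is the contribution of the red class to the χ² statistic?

7.331

The 1:2:1 ratio has 4 parts, so with N = 451 the expected counts are:
  red: 451 × 1/4 = 112.75
  pink: 451 × 2/4 = 225.5
  white: 451 × 1/4 = 112.75
Contribution of red: (84 − 112.75)² / 112.75 = 7.3309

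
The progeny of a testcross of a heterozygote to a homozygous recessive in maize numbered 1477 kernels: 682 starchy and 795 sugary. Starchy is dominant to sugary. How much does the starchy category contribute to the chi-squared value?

4.323

A testcross of a heterozygote (Aa × aa) gives a 1:1 phenotypic ratio.
Under the 1:1 hypothesis (Σ ratio = 2, N = 1477):
  starchy: 1477 × 1/2 = 738.5
  sugary: 1477 × 1/2 = 738.5
Contribution of starchy: (682 − 738.5)² / 738.5 = 4.3226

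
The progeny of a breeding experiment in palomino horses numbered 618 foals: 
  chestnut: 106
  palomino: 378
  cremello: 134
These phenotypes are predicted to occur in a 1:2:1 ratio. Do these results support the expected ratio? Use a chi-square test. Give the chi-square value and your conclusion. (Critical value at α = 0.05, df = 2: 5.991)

Total ratio parts = 4. Expected numbers out of 618:
  chestnut: 618 × 1/4 = 154.5
  palomino: 618 × 2/4 = 309
  cremello: 618 × 1/4 = 154.5
χ² = Σ (O − E)² / E
  chestnut: (106 − 154.5)² / 154.5 = 15.2249
  palomino: (378 − 309)² / 309 = 15.4078
  cremello: (134 − 154.5)² / 154.5 = 2.7201
χ² = 15.2249 + 15.4078 + 2.7201 = 33.3528 ≈ 33.353
Degrees of freedom = 3 − 1 = 2; critical value at α = 0.05 is 5.991.
Since 33.353 > 5.991, we reject the null hypothesis — the data do not fit the 1:2:1 ratio.

33.353; not consistent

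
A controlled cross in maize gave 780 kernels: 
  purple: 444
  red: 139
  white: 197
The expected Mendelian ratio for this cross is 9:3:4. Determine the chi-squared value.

0.443

Expected counts for N = 780 under a 9:3:4 ratio (total parts = 16):
  purple: 780 × 9/16 = 438.75
  red: 780 × 3/16 = 146.25
  white: 780 × 4/16 = 195
χ² = Σ (O − E)² / E
  purple: (444 − 438.75)² / 438.75 = 0.0628
  red: (139 − 146.25)² / 146.25 = 0.3594
  white: (197 − 195)² / 195 = 0.0205
χ² = 0.0628 + 0.3594 + 0.0205 = 0.4427 ≈ 0.443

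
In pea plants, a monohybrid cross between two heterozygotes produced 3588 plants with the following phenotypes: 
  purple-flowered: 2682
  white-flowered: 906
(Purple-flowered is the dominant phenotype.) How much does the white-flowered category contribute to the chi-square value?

0.090

For a monohybrid cross between heterozygotes with complete dominance, the expected phenotypic ratio is 3:1.
Total ratio parts = 4. Expected numbers out of 3588:
  purple-flowered: 3588 × 3/4 = 2691
  white-flowered: 3588 × 1/4 = 897
Contribution of white-flowered: (906 − 897)² / 897 = 0.0903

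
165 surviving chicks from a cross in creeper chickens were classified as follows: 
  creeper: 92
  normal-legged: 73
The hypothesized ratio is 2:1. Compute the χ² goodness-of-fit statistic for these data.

The 2:1 ratio has 3 parts, so with N = 165 the expected counts are:
  creeper: 165 × 2/3 = 110
  normal-legged: 165 × 1/3 = 55
χ² = Σ (O − E)² / E
  creeper: (92 − 110)² / 110 = 2.9455
  normal-legged: (73 − 55)² / 55 = 5.8909
χ² = 2.9455 + 5.8909 = 8.8364 ≈ 8.836

8.836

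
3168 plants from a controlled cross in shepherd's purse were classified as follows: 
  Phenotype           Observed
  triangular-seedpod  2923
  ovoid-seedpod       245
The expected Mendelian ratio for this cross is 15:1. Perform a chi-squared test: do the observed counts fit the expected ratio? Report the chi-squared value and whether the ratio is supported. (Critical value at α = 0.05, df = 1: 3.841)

Expected counts for N = 3168 under a 15:1 ratio (total parts = 16):
  triangular-seedpod: 3168 × 15/16 = 2970
  ovoid-seedpod: 3168 × 1/16 = 198
χ² = Σ (O − E)² / E
  triangular-seedpod: (2923 − 2970)² / 2970 = 0.7438
  ovoid-seedpod: (245 − 198)² / 198 = 11.1566
χ² = 0.7438 + 11.1566 = 11.9004 ≈ 11.900
Degrees of freedom = 2 − 1 = 1; critical value at α = 0.05 is 3.841.
Since 11.900 > 3.841, we reject the null hypothesis — the data do not fit the 15:1 ratio.

11.900; not consistent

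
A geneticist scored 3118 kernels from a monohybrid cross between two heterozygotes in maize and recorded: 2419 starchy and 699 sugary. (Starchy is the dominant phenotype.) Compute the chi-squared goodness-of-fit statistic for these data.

For a monohybrid cross between heterozygotes with complete dominance, the expected phenotypic ratio is 3:1.
Under the 3:1 hypothesis (Σ ratio = 4, N = 3118):
  starchy: 3118 × 3/4 = 2338.5
  sugary: 3118 × 1/4 = 779.5
χ² = Σ (O − E)² / E
  starchy: (2419 − 2338.5)² / 2338.5 = 2.7711
  sugary: (699 − 779.5)² / 779.5 = 8.3133
χ² = 2.7711 + 8.3133 = 11.0844 ≈ 11.084

11.084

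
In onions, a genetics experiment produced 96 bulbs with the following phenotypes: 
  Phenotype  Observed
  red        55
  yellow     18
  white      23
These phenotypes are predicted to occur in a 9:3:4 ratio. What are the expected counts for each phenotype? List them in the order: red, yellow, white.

Total ratio parts = 16. Expected numbers out of 96:
  red: 96 × 9/16 = 54
  yellow: 96 × 3/16 = 18
  white: 96 × 4/16 = 24

54, 18, 24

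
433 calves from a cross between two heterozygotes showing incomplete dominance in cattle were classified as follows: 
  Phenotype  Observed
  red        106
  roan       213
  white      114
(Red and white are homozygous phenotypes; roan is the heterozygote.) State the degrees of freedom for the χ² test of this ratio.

With incomplete dominance, a heterozygote × heterozygote cross gives a 1:2:1 phenotypic ratio.
A goodness-of-fit test with 3 phenotype classes has df = 3 − 1 = 2.

2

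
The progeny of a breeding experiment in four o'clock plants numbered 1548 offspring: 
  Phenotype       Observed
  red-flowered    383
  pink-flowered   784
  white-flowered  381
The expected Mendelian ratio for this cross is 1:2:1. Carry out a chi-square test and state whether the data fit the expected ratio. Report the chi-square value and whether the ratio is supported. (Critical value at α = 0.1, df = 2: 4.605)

Expected counts for N = 1548 under a 1:2:1 ratio (total parts = 4):
  red-flowered: 1548 × 1/4 = 387
  pink-flowered: 1548 × 2/4 = 774
  white-flowered: 1548 × 1/4 = 387
χ² = Σ (O − E)² / E
  red-flowered: (383 − 387)² / 387 = 0.0413
  pink-flowered: (784 − 774)² / 774 = 0.1292
  white-flowered: (381 − 387)² / 387 = 0.0930
χ² = 0.0413 + 0.1292 + 0.0930 = 0.2635 ≈ 0.264
Degrees of freedom = 3 − 1 = 2; critical value at α = 0.1 is 4.605.
Since 0.264 < 4.605, we fail to reject the null hypothesis — the data are consistent with the 1:2:1 ratio.

0.264; consistent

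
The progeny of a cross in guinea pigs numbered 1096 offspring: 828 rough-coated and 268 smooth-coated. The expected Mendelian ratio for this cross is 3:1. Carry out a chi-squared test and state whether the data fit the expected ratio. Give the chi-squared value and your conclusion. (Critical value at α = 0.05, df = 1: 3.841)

0.175; consistent

Expected counts for N = 1096 under a 3:1 ratio (total parts = 4):
  rough-coated: 1096 × 3/4 = 822
  smooth-coated: 1096 × 1/4 = 274
χ² = Σ (O − E)² / E
  rough-coated: (828 − 822)² / 822 = 0.0438
  smooth-coated: (268 − 274)² / 274 = 0.1314
χ² = 0.0438 + 0.1314 = 0.1752 ≈ 0.175
Degrees of freedom = 2 − 1 = 1; critical value at α = 0.05 is 3.841.
Since 0.175 < 3.841, we fail to reject the null hypothesis — the data are consistent with the 3:1 ratio.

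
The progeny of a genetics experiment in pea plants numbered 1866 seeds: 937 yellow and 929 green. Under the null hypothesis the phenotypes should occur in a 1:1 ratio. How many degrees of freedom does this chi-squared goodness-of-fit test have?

1

A goodness-of-fit test with 2 phenotype classes has df = 2 − 1 = 1.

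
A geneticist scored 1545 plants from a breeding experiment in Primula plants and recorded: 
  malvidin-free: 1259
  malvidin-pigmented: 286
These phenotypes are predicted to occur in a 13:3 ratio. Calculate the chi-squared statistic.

The 13:3 ratio has 16 parts, so with N = 1545 the expected counts are:
  malvidin-free: 1545 × 13/16 = 1255.3125
  malvidin-pigmented: 1545 × 3/16 = 289.6875
χ² = Σ (O − E)² / E
  malvidin-free: (1259 − 1255.3125)² / 1255.3125 = 0.0108
  malvidin-pigmented: (286 − 289.6875)² / 289.6875 = 0.0469
χ² = 0.0108 + 0.0469 = 0.0577 ≈ 0.058

0.058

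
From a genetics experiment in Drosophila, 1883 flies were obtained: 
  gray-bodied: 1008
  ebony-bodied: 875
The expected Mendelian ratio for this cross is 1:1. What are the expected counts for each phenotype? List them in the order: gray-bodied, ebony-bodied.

941.5, 941.5

Total ratio parts = 2. Expected numbers out of 1883:
  gray-bodied: 1883 × 1/2 = 941.5
  ebony-bodied: 1883 × 1/2 = 941.5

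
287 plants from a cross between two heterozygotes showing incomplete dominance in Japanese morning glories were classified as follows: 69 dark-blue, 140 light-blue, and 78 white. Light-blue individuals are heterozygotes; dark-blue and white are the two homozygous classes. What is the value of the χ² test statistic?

0.735

With incomplete dominance, a heterozygote × heterozygote cross gives a 1:2:1 phenotypic ratio.
Expected counts for N = 287 under a 1:2:1 ratio (total parts = 4):
  dark-blue: 287 × 1/4 = 71.75
  light-blue: 287 × 2/4 = 143.5
  white: 287 × 1/4 = 71.75
χ² = Σ (O − E)² / E
  dark-blue: (69 − 71.75)² / 71.75 = 0.1054
  light-blue: (140 − 143.5)² / 143.5 = 0.0854
  white: (78 − 71.75)² / 71.75 = 0.5444
χ² = 0.1054 + 0.0854 + 0.5444 = 0.7352 ≈ 0.735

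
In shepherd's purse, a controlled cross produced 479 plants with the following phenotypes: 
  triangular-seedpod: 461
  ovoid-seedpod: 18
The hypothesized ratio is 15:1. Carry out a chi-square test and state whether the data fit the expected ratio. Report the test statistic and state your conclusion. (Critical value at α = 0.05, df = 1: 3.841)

5.077; not consistent

Under the 15:1 hypothesis (Σ ratio = 16, N = 479):
  triangular-seedpod: 479 × 15/16 = 449.0625
  ovoid-seedpod: 479 × 1/16 = 29.9375
χ² = Σ (O − E)² / E
  triangular-seedpod: (461 − 449.0625)² / 449.0625 = 0.3173
  ovoid-seedpod: (18 − 29.9375)² / 29.9375 = 4.7600
χ² = 0.3173 + 4.7600 = 5.0773 ≈ 5.077
Degrees of freedom = 2 − 1 = 1; critical value at α = 0.05 is 3.841.
Since 5.077 > 3.841, we reject the null hypothesis — the data do not fit the 15:1 ratio.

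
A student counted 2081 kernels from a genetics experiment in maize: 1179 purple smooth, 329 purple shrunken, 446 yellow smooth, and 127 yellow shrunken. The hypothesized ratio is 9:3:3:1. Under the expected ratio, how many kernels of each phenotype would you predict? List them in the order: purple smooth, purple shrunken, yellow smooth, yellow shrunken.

The 9:3:3:1 ratio has 16 parts, so with N = 2081 the expected counts are:
  purple smooth: 2081 × 9/16 = 1170.5625
  purple shrunken: 2081 × 3/16 = 390.1875
  yellow smooth: 2081 × 3/16 = 390.1875
  yellow shrunken: 2081 × 1/16 = 130.0625

1170.5625, 390.1875, 390.1875, 130.0625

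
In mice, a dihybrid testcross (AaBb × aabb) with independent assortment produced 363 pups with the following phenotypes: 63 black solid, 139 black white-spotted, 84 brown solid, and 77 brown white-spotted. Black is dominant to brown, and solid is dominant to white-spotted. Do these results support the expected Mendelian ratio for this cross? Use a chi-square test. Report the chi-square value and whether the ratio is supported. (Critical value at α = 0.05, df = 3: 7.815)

A dihybrid testcross with independent assortment gives a 1:1:1:1 ratio.
The 1:1:1:1 ratio has 4 parts, so with N = 363 the expected counts are:
  black solid: 363 × 1/4 = 90.75
  black white-spotted: 363 × 1/4 = 90.75
  brown solid: 363 × 1/4 = 90.75
  brown white-spotted: 363 × 1/4 = 90.75
χ² = Σ (O − E)² / E
  black solid: (63 − 90.75)² / 90.75 = 8.4855
  black white-spotted: (139 − 90.75)² / 90.75 = 25.6536
  brown solid: (84 − 90.75)² / 90.75 = 0.5021
  brown white-spotted: (77 − 90.75)² / 90.75 = 2.0833
χ² = 8.4855 + 25.6536 + 0.5021 + 2.0833 = 36.7245 ≈ 36.725
Degrees of freedom = 4 − 1 = 3; critical value at α = 0.05 is 7.815.
Since 36.725 > 7.815, we reject the null hypothesis — the data do not fit the 1:1:1:1 ratio.

36.725; not consistent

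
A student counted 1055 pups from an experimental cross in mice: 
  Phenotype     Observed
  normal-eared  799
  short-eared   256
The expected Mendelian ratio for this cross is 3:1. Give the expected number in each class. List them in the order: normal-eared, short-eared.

791.25, 263.75

Expected counts for N = 1055 under a 3:1 ratio (total parts = 4):
  normal-eared: 1055 × 3/4 = 791.25
  short-eared: 1055 × 1/4 = 263.75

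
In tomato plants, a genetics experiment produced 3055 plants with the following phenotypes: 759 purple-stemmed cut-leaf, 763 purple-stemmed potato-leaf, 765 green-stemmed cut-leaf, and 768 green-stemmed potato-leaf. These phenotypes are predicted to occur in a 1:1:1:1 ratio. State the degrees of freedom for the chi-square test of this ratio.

A goodness-of-fit test with 4 phenotype classes has df = 4 − 1 = 3.

3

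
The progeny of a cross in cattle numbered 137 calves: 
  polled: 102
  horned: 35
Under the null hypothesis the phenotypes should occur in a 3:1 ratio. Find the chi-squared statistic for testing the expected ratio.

Under the 3:1 hypothesis (Σ ratio = 4, N = 137):
  polled: 137 × 3/4 = 102.75
  horned: 137 × 1/4 = 34.25
χ² = Σ (O − E)² / E
  polled: (102 − 102.75)² / 102.75 = 0.0055
  horned: (35 − 34.25)² / 34.25 = 0.0164
χ² = 0.0055 + 0.0164 = 0.0219 ≈ 0.022

0.022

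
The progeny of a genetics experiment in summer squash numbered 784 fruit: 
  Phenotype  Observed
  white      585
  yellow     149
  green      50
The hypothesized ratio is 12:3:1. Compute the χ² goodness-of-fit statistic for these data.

Total ratio parts = 16. Expected numbers out of 784:
  white: 784 × 12/16 = 588
  yellow: 784 × 3/16 = 147
  green: 784 × 1/16 = 49
χ² = Σ (O − E)² / E
  white: (585 − 588)² / 588 = 0.0153
  yellow: (149 − 147)² / 147 = 0.0272
  green: (50 − 49)² / 49 = 0.0204
χ² = 0.0153 + 0.0272 + 0.0204 = 0.0629 ≈ 0.063

0.063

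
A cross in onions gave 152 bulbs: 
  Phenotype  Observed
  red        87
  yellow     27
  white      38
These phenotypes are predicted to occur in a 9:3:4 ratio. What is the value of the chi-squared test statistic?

Total ratio parts = 16. Expected numbers out of 152:
  red: 152 × 9/16 = 85.5
  yellow: 152 × 3/16 = 28.5
  white: 152 × 4/16 = 38
χ² = Σ (O − E)² / E
  red: (87 − 85.5)² / 85.5 = 0.0263
  yellow: (27 − 28.5)² / 28.5 = 0.0789
  white: (38 − 38)² / 38 = 0.0000
χ² = 0.0263 + 0.0789 + 0.0000 = 0.1052 ≈ 0.105

0.105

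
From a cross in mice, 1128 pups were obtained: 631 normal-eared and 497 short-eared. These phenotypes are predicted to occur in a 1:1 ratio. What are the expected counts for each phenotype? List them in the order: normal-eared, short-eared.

564, 564

Under the 1:1 hypothesis (Σ ratio = 2, N = 1128):
  normal-eared: 1128 × 1/2 = 564
  short-eared: 1128 × 1/2 = 564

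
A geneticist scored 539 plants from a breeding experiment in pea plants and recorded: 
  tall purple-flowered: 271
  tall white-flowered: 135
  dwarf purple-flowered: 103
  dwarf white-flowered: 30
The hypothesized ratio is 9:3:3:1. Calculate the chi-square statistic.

Expected counts for N = 539 under a 9:3:3:1 ratio (total parts = 16):
  tall purple-flowered: 539 × 9/16 = 303.1875
  tall white-flowered: 539 × 3/16 = 101.0625
  dwarf purple-flowered: 539 × 3/16 = 101.0625
  dwarf white-flowered: 539 × 1/16 = 33.6875
χ² = Σ (O − E)² / E
  tall purple-flowered: (271 − 303.1875)² / 303.1875 = 3.4171
  tall white-flowered: (135 − 101.0625)² / 101.0625 = 11.3965
  dwarf purple-flowered: (103 − 101.0625)² / 101.0625 = 0.0371
  dwarf white-flowered: (30 − 33.6875)² / 33.6875 = 0.4036
χ² = 3.4171 + 11.3965 + 0.0371 + 0.4036 = 15.2543 ≈ 15.254

15.254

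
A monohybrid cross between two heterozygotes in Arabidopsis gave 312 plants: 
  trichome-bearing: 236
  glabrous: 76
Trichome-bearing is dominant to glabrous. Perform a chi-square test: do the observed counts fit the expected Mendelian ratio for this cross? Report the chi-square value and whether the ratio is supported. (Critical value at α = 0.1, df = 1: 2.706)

For a monohybrid cross between heterozygotes with complete dominance, the expected phenotypic ratio is 3:1.
Expected counts for N = 312 under a 3:1 ratio (total parts = 4):
  trichome-bearing: 312 × 3/4 = 234
  glabrous: 312 × 1/4 = 78
χ² = Σ (O − E)² / E
  trichome-bearing: (236 − 234)² / 234 = 0.0171
  glabrous: (76 − 78)² / 78 = 0.0513
χ² = 0.0171 + 0.0513 = 0.0684 ≈ 0.068
Degrees of freedom = 2 − 1 = 1; critical value at α = 0.1 is 2.706.
Since 0.068 < 2.706, we fail to reject the null hypothesis — the data are consistent with the 3:1 ratio.

0.068; consistent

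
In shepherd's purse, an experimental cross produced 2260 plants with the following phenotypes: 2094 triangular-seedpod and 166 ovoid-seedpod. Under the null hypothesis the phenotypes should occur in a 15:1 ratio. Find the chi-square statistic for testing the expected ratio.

Total ratio parts = 16. Expected numbers out of 2260:
  triangular-seedpod: 2260 × 15/16 = 2118.75
  ovoid-seedpod: 2260 × 1/16 = 141.25
χ² = Σ (O − E)² / E
  triangular-seedpod: (2094 − 2118.75)² / 2118.75 = 0.2891
  ovoid-seedpod: (166 − 141.25)² / 141.25 = 4.3367
χ² = 0.2891 + 4.3367 = 4.6258 ≈ 4.626

4.626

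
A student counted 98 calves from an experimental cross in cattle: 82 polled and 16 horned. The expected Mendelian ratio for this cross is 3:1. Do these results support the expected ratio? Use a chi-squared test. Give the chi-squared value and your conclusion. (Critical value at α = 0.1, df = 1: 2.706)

3.932; not consistent

Under the 3:1 hypothesis (Σ ratio = 4, N = 98):
  polled: 98 × 3/4 = 73.5
  horned: 98 × 1/4 = 24.5
χ² = Σ (O − E)² / E
  polled: (82 − 73.5)² / 73.5 = 0.9830
  horned: (16 − 24.5)² / 24.5 = 2.9490
χ² = 0.9830 + 2.9490 = 3.932
Degrees of freedom = 2 − 1 = 1; critical value at α = 0.1 is 2.706.
Since 3.932 > 2.706, we reject the null hypothesis — the data do not fit the 3:1 ratio.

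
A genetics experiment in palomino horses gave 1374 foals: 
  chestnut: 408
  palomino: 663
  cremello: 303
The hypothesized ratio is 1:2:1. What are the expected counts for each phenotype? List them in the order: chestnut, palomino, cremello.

Expected counts for N = 1374 under a 1:2:1 ratio (total parts = 4):
  chestnut: 1374 × 1/4 = 343.5
  palomino: 1374 × 2/4 = 687
  cremello: 1374 × 1/4 = 343.5

343.5, 687, 343.5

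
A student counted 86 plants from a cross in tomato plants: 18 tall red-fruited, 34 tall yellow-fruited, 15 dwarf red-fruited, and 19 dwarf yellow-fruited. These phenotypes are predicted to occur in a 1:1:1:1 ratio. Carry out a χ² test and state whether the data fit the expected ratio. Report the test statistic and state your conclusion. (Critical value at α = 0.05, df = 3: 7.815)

10.093; not consistent

The 1:1:1:1 ratio has 4 parts, so with N = 86 the expected counts are:
  tall red-fruited: 86 × 1/4 = 21.5
  tall yellow-fruited: 86 × 1/4 = 21.5
  dwarf red-fruited: 86 × 1/4 = 21.5
  dwarf yellow-fruited: 86 × 1/4 = 21.5
χ² = Σ (O − E)² / E
  tall red-fruited: (18 − 21.5)² / 21.5 = 0.5698
  tall yellow-fruited: (34 − 21.5)² / 21.5 = 7.2674
  dwarf red-fruited: (15 − 21.5)² / 21.5 = 1.9651
  dwarf yellow-fruited: (19 − 21.5)² / 21.5 = 0.2907
χ² = 0.5698 + 7.2674 + 1.9651 + 0.2907 = 10.093
Degrees of freedom = 4 − 1 = 3; critical value at α = 0.05 is 7.815.
Since 10.093 > 7.815, we reject the null hypothesis — the data do not fit the 1:1:1:1 ratio.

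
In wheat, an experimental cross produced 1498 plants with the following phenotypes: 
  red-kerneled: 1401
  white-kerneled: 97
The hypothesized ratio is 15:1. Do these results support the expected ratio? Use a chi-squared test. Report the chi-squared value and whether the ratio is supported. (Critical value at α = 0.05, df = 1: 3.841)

0.130; consistent

Total ratio parts = 16. Expected numbers out of 1498:
  red-kerneled: 1498 × 15/16 = 1404.375
  white-kerneled: 1498 × 1/16 = 93.625
χ² = Σ (O − E)² / E
  red-kerneled: (1401 − 1404.375)² / 1404.375 = 0.0081
  white-kerneled: (97 − 93.625)² / 93.625 = 0.1217
χ² = 0.0081 + 0.1217 = 0.1298 ≈ 0.130
Degrees of freedom = 2 − 1 = 1; critical value at α = 0.05 is 3.841.
Since 0.130 < 3.841, we fail to reject the null hypothesis — the data are consistent with the 15:1 ratio.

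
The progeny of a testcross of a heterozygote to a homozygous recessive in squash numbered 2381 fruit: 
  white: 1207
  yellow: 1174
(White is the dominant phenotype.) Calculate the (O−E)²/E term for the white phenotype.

A testcross of a heterozygote (Aa × aa) gives a 1:1 phenotypic ratio.
Under the 1:1 hypothesis (Σ ratio = 2, N = 2381):
  white: 2381 × 1/2 = 1190.5
  yellow: 2381 × 1/2 = 1190.5
Contribution of white: (1207 − 1190.5)² / 1190.5 = 0.2287

0.229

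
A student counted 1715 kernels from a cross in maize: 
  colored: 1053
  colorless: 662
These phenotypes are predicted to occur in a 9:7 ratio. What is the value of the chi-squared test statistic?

18.479

Expected counts for N = 1715 under a 9:7 ratio (total parts = 16):
  colored: 1715 × 9/16 = 964.6875
  colorless: 1715 × 7/16 = 750.3125
χ² = Σ (O − E)² / E
  colored: (1053 − 964.6875)² / 964.6875 = 8.0846
  colorless: (662 − 750.3125)² / 750.3125 = 10.3945
χ² = 8.0846 + 10.3945 = 18.4791 ≈ 18.479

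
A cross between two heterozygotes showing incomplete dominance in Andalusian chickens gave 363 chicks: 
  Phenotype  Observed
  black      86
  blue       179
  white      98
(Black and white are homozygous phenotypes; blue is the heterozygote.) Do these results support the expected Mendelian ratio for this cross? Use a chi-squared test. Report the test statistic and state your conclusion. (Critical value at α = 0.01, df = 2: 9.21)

0.862; consistent

With incomplete dominance, a heterozygote × heterozygote cross gives a 1:2:1 phenotypic ratio.
Total ratio parts = 4. Expected numbers out of 363:
  black: 363 × 1/4 = 90.75
  blue: 363 × 2/4 = 181.5
  white: 363 × 1/4 = 90.75
χ² = Σ (O − E)² / E
  black: (86 − 90.75)² / 90.75 = 0.2486
  blue: (179 − 181.5)² / 181.5 = 0.0344
  white: (98 − 90.75)² / 90.75 = 0.5792
χ² = 0.2486 + 0.0344 + 0.5792 = 0.8622 ≈ 0.862
Degrees of freedom = 3 − 1 = 2; critical value at α = 0.01 is 9.21.
Since 0.862 < 9.21, we fail to reject the null hypothesis — the data are consistent with the 1:2:1 ratio.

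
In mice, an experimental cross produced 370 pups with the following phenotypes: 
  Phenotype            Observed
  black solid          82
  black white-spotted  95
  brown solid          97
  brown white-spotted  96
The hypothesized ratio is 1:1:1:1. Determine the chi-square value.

The 1:1:1:1 ratio has 4 parts, so with N = 370 the expected counts are:
  black solid: 370 × 1/4 = 92.5
  black white-spotted: 370 × 1/4 = 92.5
  brown solid: 370 × 1/4 = 92.5
  brown white-spotted: 370 × 1/4 = 92.5
χ² = Σ (O − E)² / E
  black solid: (82 − 92.5)² / 92.5 = 1.1919
  black white-spotted: (95 − 92.5)² / 92.5 = 0.0676
  brown solid: (97 − 92.5)² / 92.5 = 0.2189
  brown white-spotted: (96 − 92.5)² / 92.5 = 0.1324
χ² = 1.1919 + 0.0676 + 0.2189 + 0.1324 = 1.6108 ≈ 1.611

1.611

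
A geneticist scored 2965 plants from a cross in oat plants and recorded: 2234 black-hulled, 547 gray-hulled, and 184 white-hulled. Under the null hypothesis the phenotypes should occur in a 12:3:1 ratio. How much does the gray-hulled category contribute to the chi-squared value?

Total ratio parts = 16. Expected numbers out of 2965:
  black-hulled: 2965 × 12/16 = 2223.75
  gray-hulled: 2965 × 3/16 = 555.9375
  white-hulled: 2965 × 1/16 = 185.3125
Contribution of gray-hulled: (547 − 555.9375)² / 555.9375 = 0.1437

0.144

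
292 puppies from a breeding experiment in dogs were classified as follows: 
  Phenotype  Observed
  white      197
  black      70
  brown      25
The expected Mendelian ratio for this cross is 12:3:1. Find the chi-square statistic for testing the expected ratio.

8.954

Total ratio parts = 16. Expected numbers out of 292:
  white: 292 × 12/16 = 219
  black: 292 × 3/16 = 54.75
  brown: 292 × 1/16 = 18.25
χ² = Σ (O − E)² / E
  white: (197 − 219)² / 219 = 2.2100
  black: (70 − 54.75)² / 54.75 = 4.2477
  brown: (25 − 18.25)² / 18.25 = 2.4966
χ² = 2.2100 + 4.2477 + 2.4966 = 8.9543 ≈ 8.954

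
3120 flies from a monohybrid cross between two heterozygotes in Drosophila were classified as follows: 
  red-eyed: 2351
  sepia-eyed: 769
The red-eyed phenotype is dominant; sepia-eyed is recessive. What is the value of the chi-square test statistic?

0.207

For a monohybrid cross between heterozygotes with complete dominance, the expected phenotypic ratio is 3:1.
The 3:1 ratio has 4 parts, so with N = 3120 the expected counts are:
  red-eyed: 3120 × 3/4 = 2340
  sepia-eyed: 3120 × 1/4 = 780
χ² = Σ (O − E)² / E
  red-eyed: (2351 − 2340)² / 2340 = 0.0517
  sepia-eyed: (769 − 780)² / 780 = 0.1551
χ² = 0.0517 + 0.1551 = 0.2068 ≈ 0.207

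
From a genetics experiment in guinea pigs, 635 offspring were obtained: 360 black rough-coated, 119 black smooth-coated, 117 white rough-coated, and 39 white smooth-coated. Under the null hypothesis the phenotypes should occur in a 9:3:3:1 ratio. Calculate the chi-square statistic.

0.070

The 9:3:3:1 ratio has 16 parts, so with N = 635 the expected counts are:
  black rough-coated: 635 × 9/16 = 357.1875
  black smooth-coated: 635 × 3/16 = 119.0625
  white rough-coated: 635 × 3/16 = 119.0625
  white smooth-coated: 635 × 1/16 = 39.6875
χ² = Σ (O − E)² / E
  black rough-coated: (360 − 357.1875)² / 357.1875 = 0.0221
  black smooth-coated: (119 − 119.0625)² / 119.0625 = 0.0000
  white rough-coated: (117 − 119.0625)² / 119.0625 = 0.0357
  white smooth-coated: (39 − 39.6875)² / 39.6875 = 0.0119
χ² = 0.0221 + 0.0000 + 0.0357 + 0.0119 = 0.0697 ≈ 0.070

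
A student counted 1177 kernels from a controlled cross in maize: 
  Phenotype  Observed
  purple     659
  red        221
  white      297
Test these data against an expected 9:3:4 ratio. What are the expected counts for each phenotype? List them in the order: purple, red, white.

Expected counts for N = 1177 under a 9:3:4 ratio (total parts = 16):
  purple: 1177 × 9/16 = 662.0625
  red: 1177 × 3/16 = 220.6875
  white: 1177 × 4/16 = 294.25

662.0625, 220.6875, 294.25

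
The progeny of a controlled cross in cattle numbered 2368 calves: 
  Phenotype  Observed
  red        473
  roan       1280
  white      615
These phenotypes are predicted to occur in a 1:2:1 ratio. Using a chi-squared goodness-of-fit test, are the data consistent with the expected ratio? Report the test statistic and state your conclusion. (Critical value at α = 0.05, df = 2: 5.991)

Under the 1:2:1 hypothesis (Σ ratio = 4, N = 2368):
  red: 2368 × 1/4 = 592
  roan: 2368 × 2/4 = 1184
  white: 2368 × 1/4 = 592
χ² = Σ (O − E)² / E
  red: (473 − 592)² / 592 = 23.9206
  roan: (1280 − 1184)² / 1184 = 7.7838
  white: (615 − 592)² / 592 = 0.8936
χ² = 23.9206 + 7.7838 + 0.8936 = 32.598
Degrees of freedom = 3 − 1 = 2; critical value at α = 0.05 is 5.991.
Since 32.598 > 5.991, we reject the null hypothesis — the data do not fit the 1:2:1 ratio.

32.598; not consistent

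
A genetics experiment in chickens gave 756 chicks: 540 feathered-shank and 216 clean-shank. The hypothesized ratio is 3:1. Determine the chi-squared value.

Expected counts for N = 756 under a 3:1 ratio (total parts = 4):
  feathered-shank: 756 × 3/4 = 567
  clean-shank: 756 × 1/4 = 189
χ² = Σ (O − E)² / E
  feathered-shank: (540 − 567)² / 567 = 1.2857
  clean-shank: (216 − 189)² / 189 = 3.8571
χ² = 1.2857 + 3.8571 = 5.1428 ≈ 5.143

5.143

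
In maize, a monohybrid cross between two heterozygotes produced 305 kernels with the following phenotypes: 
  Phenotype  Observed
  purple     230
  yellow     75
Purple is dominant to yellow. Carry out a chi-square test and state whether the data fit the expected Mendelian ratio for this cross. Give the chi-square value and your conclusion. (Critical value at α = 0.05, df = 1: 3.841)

For a monohybrid cross between heterozygotes with complete dominance, the expected phenotypic ratio is 3:1.
The 3:1 ratio has 4 parts, so with N = 305 the expected counts are:
  purple: 305 × 3/4 = 228.75
  yellow: 305 × 1/4 = 76.25
χ² = Σ (O − E)² / E
  purple: (230 − 228.75)² / 228.75 = 0.0068
  yellow: (75 − 76.25)² / 76.25 = 0.0205
χ² = 0.0068 + 0.0205 = 0.0273 ≈ 0.027
Degrees of freedom = 2 − 1 = 1; critical value at α = 0.05 is 3.841.
Since 0.027 < 3.841, we fail to reject the null hypothesis — the data are consistent with the 3:1 ratio.

0.027; consistent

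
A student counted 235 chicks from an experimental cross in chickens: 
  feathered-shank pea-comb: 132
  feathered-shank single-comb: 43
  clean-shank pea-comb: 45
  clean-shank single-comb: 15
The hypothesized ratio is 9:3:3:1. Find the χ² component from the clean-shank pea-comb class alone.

Total ratio parts = 16. Expected numbers out of 235:
  feathered-shank pea-comb: 235 × 9/16 = 132.1875
  feathered-shank single-comb: 235 × 3/16 = 44.0625
  clean-shank pea-comb: 235 × 3/16 = 44.0625
  clean-shank single-comb: 235 × 1/16 = 14.6875
Contribution of clean-shank pea-comb: (45 − 44.0625)² / 44.0625 = 0.0199

0.020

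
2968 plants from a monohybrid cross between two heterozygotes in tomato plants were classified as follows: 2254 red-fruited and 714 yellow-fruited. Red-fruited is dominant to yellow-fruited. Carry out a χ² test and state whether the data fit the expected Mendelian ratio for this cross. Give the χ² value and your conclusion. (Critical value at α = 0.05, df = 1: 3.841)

For a monohybrid cross between heterozygotes with complete dominance, the expected phenotypic ratio is 3:1.
Total ratio parts = 4. Expected numbers out of 2968:
  red-fruited: 2968 × 3/4 = 2226
  yellow-fruited: 2968 × 1/4 = 742
χ² = Σ (O − E)² / E
  red-fruited: (2254 − 2226)² / 2226 = 0.3522
  yellow-fruited: (714 − 742)² / 742 = 1.0566
χ² = 0.3522 + 1.0566 = 1.4088 ≈ 1.409
Degrees of freedom = 2 − 1 = 1; critical value at α = 0.05 is 3.841.
Since 1.409 < 3.841, we fail to reject the null hypothesis — the data are consistent with the 3:1 ratio.

1.409; consistent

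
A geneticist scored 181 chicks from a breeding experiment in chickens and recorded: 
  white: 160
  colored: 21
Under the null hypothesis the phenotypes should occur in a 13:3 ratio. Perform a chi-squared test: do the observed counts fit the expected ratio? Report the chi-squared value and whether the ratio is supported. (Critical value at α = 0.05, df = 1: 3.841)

6.070; not consistent

Total ratio parts = 16. Expected numbers out of 181:
  white: 181 × 13/16 = 147.0625
  colored: 181 × 3/16 = 33.9375
χ² = Σ (O − E)² / E
  white: (160 − 147.0625)² / 147.0625 = 1.1381
  colored: (21 − 33.9375)² / 33.9375 = 4.9320
χ² = 1.1381 + 4.9320 = 6.0701 ≈ 6.070
Degrees of freedom = 2 − 1 = 1; critical value at α = 0.05 is 3.841.
Since 6.070 > 3.841, we reject the null hypothesis — the data do not fit the 13:3 ratio.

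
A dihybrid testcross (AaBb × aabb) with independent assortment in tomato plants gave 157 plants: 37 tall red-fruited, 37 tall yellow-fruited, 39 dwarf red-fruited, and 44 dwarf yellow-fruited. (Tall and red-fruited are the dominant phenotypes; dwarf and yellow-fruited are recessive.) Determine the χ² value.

A dihybrid testcross with independent assortment gives a 1:1:1:1 ratio.
Expected counts for N = 157 under a 1:1:1:1 ratio (total parts = 4):
  tall red-fruited: 157 × 1/4 = 39.25
  tall yellow-fruited: 157 × 1/4 = 39.25
  dwarf red-fruited: 157 × 1/4 = 39.25
  dwarf yellow-fruited: 157 × 1/4 = 39.25
χ² = Σ (O − E)² / E
  tall red-fruited: (37 − 39.25)² / 39.25 = 0.1290
  tall yellow-fruited: (37 − 39.25)² / 39.25 = 0.1290
  dwarf red-fruited: (39 − 39.25)² / 39.25 = 0.0016
  dwarf yellow-fruited: (44 − 39.25)² / 39.25 = 0.5748
χ² = 0.1290 + 0.1290 + 0.0016 + 0.5748 = 0.8344 ≈ 0.834

0.834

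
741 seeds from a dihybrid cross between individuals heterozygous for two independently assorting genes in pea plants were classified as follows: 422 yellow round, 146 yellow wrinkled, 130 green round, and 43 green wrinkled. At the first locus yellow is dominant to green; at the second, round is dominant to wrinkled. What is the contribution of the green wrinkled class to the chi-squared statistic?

A dihybrid F₂ with independent assortment and complete dominance at both loci gives a 9:3:3:1 phenotypic ratio.
Under the 9:3:3:1 hypothesis (Σ ratio = 16, N = 741):
  yellow round: 741 × 9/16 = 416.8125
  yellow wrinkled: 741 × 3/16 = 138.9375
  green round: 741 × 3/16 = 138.9375
  green wrinkled: 741 × 1/16 = 46.3125
Contribution of green wrinkled: (43 − 46.3125)² / 46.3125 = 0.2369

0.237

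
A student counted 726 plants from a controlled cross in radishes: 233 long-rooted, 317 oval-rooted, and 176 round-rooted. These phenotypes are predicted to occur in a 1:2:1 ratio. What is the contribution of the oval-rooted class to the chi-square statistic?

Under the 1:2:1 hypothesis (Σ ratio = 4, N = 726):
  long-rooted: 726 × 1/4 = 181.5
  oval-rooted: 726 × 2/4 = 363
  round-rooted: 726 × 1/4 = 181.5
Contribution of oval-rooted: (317 − 363)² / 363 = 5.8292

5.829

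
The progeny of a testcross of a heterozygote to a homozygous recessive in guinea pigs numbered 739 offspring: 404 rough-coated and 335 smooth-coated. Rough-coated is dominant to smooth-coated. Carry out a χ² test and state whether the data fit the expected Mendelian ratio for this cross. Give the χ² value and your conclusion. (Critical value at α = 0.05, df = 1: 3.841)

A testcross of a heterozygote (Aa × aa) gives a 1:1 phenotypic ratio.
The 1:1 ratio has 2 parts, so with N = 739 the expected counts are:
  rough-coated: 739 × 1/2 = 369.5
  smooth-coated: 739 × 1/2 = 369.5
χ² = Σ (O − E)² / E
  rough-coated: (404 − 369.5)² / 369.5 = 3.2212
  smooth-coated: (335 − 369.5)² / 369.5 = 3.2212
χ² = 3.2212 + 3.2212 = 6.4424 ≈ 6.442
Degrees of freedom = 2 − 1 = 1; critical value at α = 0.05 is 3.841.
Since 6.442 > 3.841, we reject the null hypothesis — the data do not fit the 1:1 ratio.

6.442; not consistent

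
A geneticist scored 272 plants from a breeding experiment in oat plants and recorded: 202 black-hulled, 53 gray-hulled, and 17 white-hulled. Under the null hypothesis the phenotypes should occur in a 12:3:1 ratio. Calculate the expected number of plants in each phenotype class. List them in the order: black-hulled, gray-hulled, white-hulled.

The 12:3:1 ratio has 16 parts, so with N = 272 the expected counts are:
  black-hulled: 272 × 12/16 = 204
  gray-hulled: 272 × 3/16 = 51
  white-hulled: 272 × 1/16 = 17

204, 51, 17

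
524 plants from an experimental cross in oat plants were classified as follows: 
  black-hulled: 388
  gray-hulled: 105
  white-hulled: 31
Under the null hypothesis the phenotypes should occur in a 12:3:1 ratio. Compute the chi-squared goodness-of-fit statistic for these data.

0.621

The 12:3:1 ratio has 16 parts, so with N = 524 the expected counts are:
  black-hulled: 524 × 12/16 = 393
  gray-hulled: 524 × 3/16 = 98.25
  white-hulled: 524 × 1/16 = 32.75
χ² = Σ (O − E)² / E
  black-hulled: (388 − 393)² / 393 = 0.0636
  gray-hulled: (105 − 98.25)² / 98.25 = 0.4637
  white-hulled: (31 − 32.75)² / 32.75 = 0.0935
χ² = 0.0636 + 0.4637 + 0.0935 = 0.6208 ≈ 0.621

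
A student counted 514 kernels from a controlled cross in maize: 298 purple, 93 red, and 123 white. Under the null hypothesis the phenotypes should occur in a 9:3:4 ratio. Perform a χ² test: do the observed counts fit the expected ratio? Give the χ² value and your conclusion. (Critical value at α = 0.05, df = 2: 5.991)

Expected counts for N = 514 under a 9:3:4 ratio (total parts = 16):
  purple: 514 × 9/16 = 289.125
  red: 514 × 3/16 = 96.375
  white: 514 × 4/16 = 128.5
χ² = Σ (O − E)² / E
  purple: (298 − 289.125)² / 289.125 = 0.2724
  red: (93 − 96.375)² / 96.375 = 0.1182
  white: (123 − 128.5)² / 128.5 = 0.2354
χ² = 0.2724 + 0.1182 + 0.2354 = 0.626
Degrees of freedom = 3 − 1 = 2; critical value at α = 0.05 is 5.991.
Since 0.626 < 5.991, we fail to reject the null hypothesis — the data are consistent with the 9:3:4 ratio.

0.626; consistent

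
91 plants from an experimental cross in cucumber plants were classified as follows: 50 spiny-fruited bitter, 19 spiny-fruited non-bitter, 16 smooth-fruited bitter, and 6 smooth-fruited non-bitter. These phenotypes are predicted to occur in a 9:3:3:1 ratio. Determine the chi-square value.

0.331

Total ratio parts = 16. Expected numbers out of 91:
  spiny-fruited bitter: 91 × 9/16 = 51.1875
  spiny-fruited non-bitter: 91 × 3/16 = 17.0625
  smooth-fruited bitter: 91 × 3/16 = 17.0625
  smooth-fruited non-bitter: 91 × 1/16 = 5.6875
χ² = Σ (O − E)² / E
  spiny-fruited bitter: (50 − 51.1875)² / 51.1875 = 0.0275
  spiny-fruited non-bitter: (19 − 17.0625)² / 17.0625 = 0.2200
  smooth-fruited bitter: (16 − 17.0625)² / 17.0625 = 0.0662
  smooth-fruited non-bitter: (6 − 5.6875)² / 5.6875 = 0.0172
χ² = 0.0275 + 0.2200 + 0.0662 + 0.0172 = 0.3309 ≈ 0.331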